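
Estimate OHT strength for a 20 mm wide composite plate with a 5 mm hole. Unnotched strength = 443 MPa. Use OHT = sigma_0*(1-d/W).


OHT = sigma_0*(1-d/W) = 443*(1-5/20) = 332.3 MPa

332.3 MPa


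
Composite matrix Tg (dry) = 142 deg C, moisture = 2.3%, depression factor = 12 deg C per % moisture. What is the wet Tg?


Tg_wet = Tg_dry - k*moisture = 142 - 12*2.3 = 114.4 deg C

114.4 deg C


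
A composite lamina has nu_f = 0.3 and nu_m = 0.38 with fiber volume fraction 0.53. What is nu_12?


nu_12 = nu_f*Vf + nu_m*(1-Vf) = 0.3*0.53 + 0.38*0.47 = 0.3376

0.3376


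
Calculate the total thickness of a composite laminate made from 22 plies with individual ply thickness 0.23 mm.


h = n * t_ply = 22 * 0.23 = 5.06 mm

5.06 mm


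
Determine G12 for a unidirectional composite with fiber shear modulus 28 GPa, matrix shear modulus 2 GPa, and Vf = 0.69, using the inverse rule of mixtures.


1/G12 = Vf/Gf + (1-Vf)/Gm = 0.69/28 + 0.31/2
G12 = 5.57 GPa

5.57 GPa


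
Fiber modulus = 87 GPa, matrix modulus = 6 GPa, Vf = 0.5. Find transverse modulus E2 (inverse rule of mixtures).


1/E2 = Vf/Ef + (1-Vf)/Em = 0.5/87 + 0.5/6
E2 = 11.23 GPa

11.23 GPa


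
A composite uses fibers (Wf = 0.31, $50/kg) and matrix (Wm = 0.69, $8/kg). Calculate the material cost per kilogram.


Cost = cost_f*Wf + cost_m*Wm = 50*0.31 + 8*0.69 = $21.02/kg

$21.02/kg


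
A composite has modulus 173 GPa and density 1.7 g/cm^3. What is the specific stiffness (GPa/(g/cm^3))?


Specific stiffness = E/rho = 173/1.7 = 101.8 GPa/(g/cm^3)

101.8 GPa/(g/cm^3)


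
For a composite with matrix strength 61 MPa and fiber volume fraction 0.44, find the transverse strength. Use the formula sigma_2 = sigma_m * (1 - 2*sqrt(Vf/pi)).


factor = 1 - 2*sqrt(0.44/pi) = 0.2515
sigma_2 = 61 * 0.2515 = 15.34 MPa

15.34 MPa


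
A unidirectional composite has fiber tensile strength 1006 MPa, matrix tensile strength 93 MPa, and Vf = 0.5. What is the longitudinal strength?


sigma_1 = sigma_f*Vf + sigma_m*(1-Vf) = 1006*0.5 + 93*0.5 = 549.5 MPa

549.5 MPa


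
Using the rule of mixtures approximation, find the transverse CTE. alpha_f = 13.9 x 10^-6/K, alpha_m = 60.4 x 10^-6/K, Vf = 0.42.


alpha_2 = alpha_f*Vf + alpha_m*(1-Vf) = 13.9*0.42 + 60.4*0.58 = 40.9 x 10^-6/K

40.9 x 10^-6/K


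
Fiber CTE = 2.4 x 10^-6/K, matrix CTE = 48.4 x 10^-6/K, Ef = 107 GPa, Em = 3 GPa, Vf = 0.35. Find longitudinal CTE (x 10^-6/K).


E1 = Ef*Vf + Em*(1-Vf) = 39.4
alpha_1 = (alpha_f*Ef*Vf + alpha_m*Em*(1-Vf))/E1 = 4.68 x 10^-6/K

4.68 x 10^-6/K


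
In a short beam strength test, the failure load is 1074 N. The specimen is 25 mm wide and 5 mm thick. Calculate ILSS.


ILSS = 3F/(4bh) = 3*1074/(4*25*5) = 6.44 MPa

6.44 MPa


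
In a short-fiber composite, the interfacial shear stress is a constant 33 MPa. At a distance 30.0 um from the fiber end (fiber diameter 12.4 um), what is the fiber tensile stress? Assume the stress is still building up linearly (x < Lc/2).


Force balance: sigma_f * (pi*d^2/4) = tau * (pi*d) * x  ->  sigma_f = 4 * tau * x / d
sigma_f = 4 * 33 * 30.0 / 12.4 = 319.4 MPa

319.4 MPa


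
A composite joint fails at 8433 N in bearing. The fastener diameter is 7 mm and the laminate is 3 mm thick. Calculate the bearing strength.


sigma_br = F/(d*h) = 8433/(7*3) = 401.6 MPa

401.6 MPa


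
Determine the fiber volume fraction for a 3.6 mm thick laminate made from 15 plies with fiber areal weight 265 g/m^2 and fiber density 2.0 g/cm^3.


Vf = n * FAW / (rho_f * h * 1000) = 15 * 265 / (2.0 * 3.6 * 1000) = 0.5521

0.5521


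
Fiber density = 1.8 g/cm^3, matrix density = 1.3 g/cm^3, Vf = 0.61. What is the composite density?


rho_c = rho_f*Vf + rho_m*(1-Vf) = 1.8*0.61 + 1.3*0.39 = 1.605 g/cm^3

1.605 g/cm^3


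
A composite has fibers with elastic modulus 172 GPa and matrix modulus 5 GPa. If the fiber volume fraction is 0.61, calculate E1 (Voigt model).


E1 = Ef*Vf + Em*(1-Vf) = 172*0.61 + 5*0.39 = 106.87 GPa

106.87 GPa


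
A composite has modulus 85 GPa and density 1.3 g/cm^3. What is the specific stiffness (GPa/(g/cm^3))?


Specific stiffness = E/rho = 85/1.3 = 65.4 GPa/(g/cm^3)

65.4 GPa/(g/cm^3)


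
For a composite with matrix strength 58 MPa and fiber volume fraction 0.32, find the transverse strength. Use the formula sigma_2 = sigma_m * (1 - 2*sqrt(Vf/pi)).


factor = 1 - 2*sqrt(0.32/pi) = 0.3617
sigma_2 = 58 * 0.3617 = 20.98 MPa

20.98 MPa


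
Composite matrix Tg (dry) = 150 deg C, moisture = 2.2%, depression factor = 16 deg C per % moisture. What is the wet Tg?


Tg_wet = Tg_dry - k*moisture = 150 - 16*2.2 = 114.8 deg C

114.8 deg C


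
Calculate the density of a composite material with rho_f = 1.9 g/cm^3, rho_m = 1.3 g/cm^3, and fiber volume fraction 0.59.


rho_c = rho_f*Vf + rho_m*(1-Vf) = 1.9*0.59 + 1.3*0.41 = 1.654 g/cm^3

1.654 g/cm^3


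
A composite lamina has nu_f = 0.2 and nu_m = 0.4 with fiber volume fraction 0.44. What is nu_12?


nu_12 = nu_f*Vf + nu_m*(1-Vf) = 0.2*0.44 + 0.4*0.56 = 0.312

0.312


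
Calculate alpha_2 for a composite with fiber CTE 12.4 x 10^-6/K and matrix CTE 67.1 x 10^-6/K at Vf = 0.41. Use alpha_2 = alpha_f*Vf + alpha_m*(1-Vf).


alpha_2 = alpha_f*Vf + alpha_m*(1-Vf) = 12.4*0.41 + 67.1*0.59 = 44.7 x 10^-6/K

44.7 x 10^-6/K


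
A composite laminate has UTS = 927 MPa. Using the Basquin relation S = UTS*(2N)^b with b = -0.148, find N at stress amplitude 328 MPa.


N = 0.5 * (S/UTS)^(1/b) = 0.5 * (328/927)^(1/-0.148) = 559.3176 cycles

559.3176 cycles


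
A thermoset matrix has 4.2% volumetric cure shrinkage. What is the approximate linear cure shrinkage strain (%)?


Linear shrinkage ≈ vol_shrink/3 = 4.2/3 = 1.4%

1.4%


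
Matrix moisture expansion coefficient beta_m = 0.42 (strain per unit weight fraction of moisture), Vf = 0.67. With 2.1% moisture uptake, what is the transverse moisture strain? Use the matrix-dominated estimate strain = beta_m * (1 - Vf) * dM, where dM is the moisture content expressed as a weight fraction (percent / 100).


dM = 2.1/100 = 0.021
strain = beta_m * (1-Vf) * dM = 0.42 * 0.33 * 0.021 = 0.0029106

0.0029106


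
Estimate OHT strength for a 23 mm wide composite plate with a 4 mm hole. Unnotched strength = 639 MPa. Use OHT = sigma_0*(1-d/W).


OHT = sigma_0*(1-d/W) = 639*(1-4/23) = 527.9 MPa

527.9 MPa


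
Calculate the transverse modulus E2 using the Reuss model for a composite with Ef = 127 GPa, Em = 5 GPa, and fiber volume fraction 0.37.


1/E2 = Vf/Ef + (1-Vf)/Em = 0.37/127 + 0.63/5
E2 = 7.76 GPa

7.76 GPa


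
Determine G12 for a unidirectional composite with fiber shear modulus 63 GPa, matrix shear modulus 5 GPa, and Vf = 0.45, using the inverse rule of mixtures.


1/G12 = Vf/Gf + (1-Vf)/Gm = 0.45/63 + 0.55/5
G12 = 8.54 GPa

8.54 GPa


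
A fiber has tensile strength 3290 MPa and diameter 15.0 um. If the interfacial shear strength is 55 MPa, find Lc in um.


Lc = sigma_f * d / (2 * tau_i) = 3290 * 15.0 / (2 * 55) = 448.6 um

448.6 um


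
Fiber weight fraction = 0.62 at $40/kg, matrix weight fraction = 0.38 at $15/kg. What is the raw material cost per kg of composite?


Cost = cost_f*Wf + cost_m*Wm = 40*0.62 + 15*0.38 = $30.5/kg

$30.5/kg


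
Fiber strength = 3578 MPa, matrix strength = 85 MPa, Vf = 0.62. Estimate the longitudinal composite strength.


sigma_1 = sigma_f*Vf + sigma_m*(1-Vf) = 3578*0.62 + 85*0.38 = 2250.7 MPa

2250.7 MPa


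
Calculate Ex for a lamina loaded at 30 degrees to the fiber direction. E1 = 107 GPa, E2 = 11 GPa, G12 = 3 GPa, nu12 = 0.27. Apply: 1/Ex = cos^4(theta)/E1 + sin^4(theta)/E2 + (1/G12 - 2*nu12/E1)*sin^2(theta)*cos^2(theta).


cos^4(30) = 0.5625, sin^4(30) = 0.0625, sin^2(30)*cos^2(30) = 0.1875
1/G12 - 2*nu12/E1 = 1/3 - 2*0.27/107 = 0.328287 GPa^-1
1/Ex = 0.5625/107 + 0.0625/11 + 0.328287*0.1875 = 0.0724926 GPa^-1
Ex = 13.79 GPa

13.79 GPa


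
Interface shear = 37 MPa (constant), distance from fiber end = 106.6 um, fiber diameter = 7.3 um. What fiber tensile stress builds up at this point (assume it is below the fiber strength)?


Force balance: sigma_f * (pi*d^2/4) = tau * (pi*d) * x  ->  sigma_f = 4 * tau * x / d
sigma_f = 4 * 37 * 106.6 / 7.3 = 2161.2 MPa

2161.2 MPa


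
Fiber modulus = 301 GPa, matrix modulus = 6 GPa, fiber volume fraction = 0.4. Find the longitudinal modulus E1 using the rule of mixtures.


E1 = Ef*Vf + Em*(1-Vf) = 301*0.4 + 6*0.6 = 124.0 GPa

124.0 GPa


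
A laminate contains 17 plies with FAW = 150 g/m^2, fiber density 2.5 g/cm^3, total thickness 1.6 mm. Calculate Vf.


Vf = n * FAW / (rho_f * h * 1000) = 17 * 150 / (2.5 * 1.6 * 1000) = 0.6375

0.6375


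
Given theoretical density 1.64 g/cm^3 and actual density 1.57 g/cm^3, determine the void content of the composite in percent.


Void% = (rho_theo - rho_actual)/rho_theo * 100 = (1.64 - 1.57)/1.64 * 100 = 4.27%

4.27%


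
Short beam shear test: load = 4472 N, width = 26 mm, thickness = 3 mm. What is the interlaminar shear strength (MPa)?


ILSS = 3F/(4bh) = 3*4472/(4*26*3) = 43.0 MPa

43.0 MPa


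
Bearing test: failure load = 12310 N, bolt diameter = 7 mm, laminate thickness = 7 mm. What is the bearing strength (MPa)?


sigma_br = F/(d*h) = 12310/(7*7) = 251.2 MPa

251.2 MPa


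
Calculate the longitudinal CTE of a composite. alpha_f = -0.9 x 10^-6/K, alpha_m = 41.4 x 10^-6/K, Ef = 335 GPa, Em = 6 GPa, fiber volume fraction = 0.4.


E1 = Ef*Vf + Em*(1-Vf) = 137.6
alpha_1 = (alpha_f*Ef*Vf + alpha_m*Em*(1-Vf))/E1 = 0.21 x 10^-6/K

0.21 x 10^-6/K


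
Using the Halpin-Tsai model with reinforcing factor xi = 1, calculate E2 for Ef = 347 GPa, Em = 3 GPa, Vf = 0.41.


eta = (Ef/Em - 1)/(Ef/Em + xi) = (115.6667 - 1)/(115.6667 + 1) = 0.9829
E2 = Em*(1+xi*eta*Vf)/(1-eta*Vf) = 7.05 GPa

7.05 GPa


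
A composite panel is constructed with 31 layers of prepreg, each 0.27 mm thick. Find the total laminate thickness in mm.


h = n * t_ply = 31 * 0.27 = 8.37 mm

8.37 mm


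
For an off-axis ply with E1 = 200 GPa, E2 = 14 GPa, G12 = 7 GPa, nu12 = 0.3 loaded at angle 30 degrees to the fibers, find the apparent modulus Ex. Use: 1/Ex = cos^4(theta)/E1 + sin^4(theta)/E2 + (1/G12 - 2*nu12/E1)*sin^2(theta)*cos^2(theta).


cos^4(30) = 0.5625, sin^4(30) = 0.0625, sin^2(30)*cos^2(30) = 0.1875
1/G12 - 2*nu12/E1 = 1/7 - 2*0.3/200 = 0.139857 GPa^-1
1/Ex = 0.5625/200 + 0.0625/14 + 0.139857*0.1875 = 0.0335 GPa^-1
Ex = 29.85 GPa

29.85 GPa


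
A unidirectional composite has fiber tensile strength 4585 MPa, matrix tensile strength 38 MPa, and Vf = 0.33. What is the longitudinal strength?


sigma_1 = sigma_f*Vf + sigma_m*(1-Vf) = 4585*0.33 + 38*0.67 = 1538.5 MPa

1538.5 MPa


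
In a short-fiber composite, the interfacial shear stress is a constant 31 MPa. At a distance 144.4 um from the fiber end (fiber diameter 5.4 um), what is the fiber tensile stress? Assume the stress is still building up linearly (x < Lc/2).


Force balance: sigma_f * (pi*d^2/4) = tau * (pi*d) * x  ->  sigma_f = 4 * tau * x / d
sigma_f = 4 * 31 * 144.4 / 5.4 = 3315.9 MPa

3315.9 MPa


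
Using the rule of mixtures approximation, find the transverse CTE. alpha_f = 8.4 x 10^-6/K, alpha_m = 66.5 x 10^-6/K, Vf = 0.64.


alpha_2 = alpha_f*Vf + alpha_m*(1-Vf) = 8.4*0.64 + 66.5*0.36 = 29.3 x 10^-6/K

29.3 x 10^-6/K


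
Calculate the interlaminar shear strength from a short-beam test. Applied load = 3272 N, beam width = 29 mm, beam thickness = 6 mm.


ILSS = 3F/(4bh) = 3*3272/(4*29*6) = 14.1 MPa

14.1 MPa


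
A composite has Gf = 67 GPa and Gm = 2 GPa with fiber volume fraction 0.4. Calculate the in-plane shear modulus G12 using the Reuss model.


1/G12 = Vf/Gf + (1-Vf)/Gm = 0.4/67 + 0.6/2
G12 = 3.27 GPa

3.27 GPa


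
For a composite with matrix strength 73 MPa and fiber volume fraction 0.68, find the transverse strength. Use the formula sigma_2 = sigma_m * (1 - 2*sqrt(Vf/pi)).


factor = 1 - 2*sqrt(0.68/pi) = 0.0695
sigma_2 = 73 * 0.0695 = 5.07 MPa

5.07 MPa


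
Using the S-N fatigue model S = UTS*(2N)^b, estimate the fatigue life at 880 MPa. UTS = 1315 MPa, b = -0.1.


N = 0.5 * (S/UTS)^(1/b) = 0.5 * (880/1315)^(1/-0.1) = 27.7588 cycles

27.7588 cycles


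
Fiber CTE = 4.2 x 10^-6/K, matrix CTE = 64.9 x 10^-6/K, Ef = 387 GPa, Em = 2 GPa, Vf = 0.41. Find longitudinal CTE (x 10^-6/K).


E1 = Ef*Vf + Em*(1-Vf) = 159.85
alpha_1 = (alpha_f*Ef*Vf + alpha_m*Em*(1-Vf))/E1 = 4.65 x 10^-6/K

4.65 x 10^-6/K


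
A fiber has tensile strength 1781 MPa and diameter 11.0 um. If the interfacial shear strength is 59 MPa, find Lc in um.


Lc = sigma_f * d / (2 * tau_i) = 1781 * 11.0 / (2 * 59) = 166.0 um

166.0 um


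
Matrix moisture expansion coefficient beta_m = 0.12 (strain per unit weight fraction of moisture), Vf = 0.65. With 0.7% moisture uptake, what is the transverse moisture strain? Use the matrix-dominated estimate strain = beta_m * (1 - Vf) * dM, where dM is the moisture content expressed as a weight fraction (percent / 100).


dM = 0.7/100 = 0.007
strain = beta_m * (1-Vf) * dM = 0.12 * 0.35 * 0.007 = 0.000294

0.000294


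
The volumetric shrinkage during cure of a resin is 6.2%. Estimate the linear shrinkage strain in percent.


Linear shrinkage ≈ vol_shrink/3 = 6.2/3 = 2.067%

2.067%


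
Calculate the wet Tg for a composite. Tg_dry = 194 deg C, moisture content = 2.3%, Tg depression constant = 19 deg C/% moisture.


Tg_wet = Tg_dry - k*moisture = 194 - 19*2.3 = 150.3 deg C

150.3 deg C


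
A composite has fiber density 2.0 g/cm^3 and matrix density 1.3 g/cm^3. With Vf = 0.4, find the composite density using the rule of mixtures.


rho_c = rho_f*Vf + rho_m*(1-Vf) = 2.0*0.4 + 1.3*0.6 = 1.58 g/cm^3

1.58 g/cm^3


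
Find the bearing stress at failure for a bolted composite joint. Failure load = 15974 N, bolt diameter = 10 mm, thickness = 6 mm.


sigma_br = F/(d*h) = 15974/(10*6) = 266.2 MPa

266.2 MPa


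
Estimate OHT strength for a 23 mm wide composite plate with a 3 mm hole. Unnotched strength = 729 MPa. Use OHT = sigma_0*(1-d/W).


OHT = sigma_0*(1-d/W) = 729*(1-3/23) = 633.9 MPa

633.9 MPa


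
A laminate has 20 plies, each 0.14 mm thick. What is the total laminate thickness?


h = n * t_ply = 20 * 0.14 = 2.8 mm

2.8 mm


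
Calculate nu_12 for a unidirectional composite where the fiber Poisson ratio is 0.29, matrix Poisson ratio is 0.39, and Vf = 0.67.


nu_12 = nu_f*Vf + nu_m*(1-Vf) = 0.29*0.67 + 0.39*0.33 = 0.323

0.323


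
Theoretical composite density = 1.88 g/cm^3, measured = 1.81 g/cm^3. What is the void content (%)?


Void% = (rho_theo - rho_actual)/rho_theo * 100 = (1.88 - 1.81)/1.88 * 100 = 3.72%

3.72%


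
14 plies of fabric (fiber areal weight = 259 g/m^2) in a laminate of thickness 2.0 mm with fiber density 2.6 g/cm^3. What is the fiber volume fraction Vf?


Vf = n * FAW / (rho_f * h * 1000) = 14 * 259 / (2.6 * 2.0 * 1000) = 0.6973

0.6973


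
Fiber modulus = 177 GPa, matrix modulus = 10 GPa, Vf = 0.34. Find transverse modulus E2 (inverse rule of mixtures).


1/E2 = Vf/Ef + (1-Vf)/Em = 0.34/177 + 0.66/10
E2 = 14.72 GPa

14.72 GPa


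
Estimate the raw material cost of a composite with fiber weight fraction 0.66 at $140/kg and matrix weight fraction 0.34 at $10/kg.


Cost = cost_f*Wf + cost_m*Wm = 140*0.66 + 10*0.34 = $95.8/kg

$95.8/kg


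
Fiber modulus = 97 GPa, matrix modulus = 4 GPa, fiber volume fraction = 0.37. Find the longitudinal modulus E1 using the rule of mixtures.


E1 = Ef*Vf + Em*(1-Vf) = 97*0.37 + 4*0.63 = 38.41 GPa

38.41 GPa


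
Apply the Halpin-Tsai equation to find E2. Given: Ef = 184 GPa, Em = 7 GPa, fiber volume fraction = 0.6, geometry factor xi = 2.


eta = (Ef/Em - 1)/(Ef/Em + xi) = (26.2857 - 1)/(26.2857 + 2) = 0.8939
E2 = Em*(1+xi*eta*Vf)/(1-eta*Vf) = 31.29 GPa

31.29 GPa


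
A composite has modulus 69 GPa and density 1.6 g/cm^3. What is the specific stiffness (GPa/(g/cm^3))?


Specific stiffness = E/rho = 69/1.6 = 43.1 GPa/(g/cm^3)

43.1 GPa/(g/cm^3)


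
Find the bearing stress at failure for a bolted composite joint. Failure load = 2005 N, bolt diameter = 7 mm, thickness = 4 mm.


sigma_br = F/(d*h) = 2005/(7*4) = 71.6 MPa

71.6 MPa


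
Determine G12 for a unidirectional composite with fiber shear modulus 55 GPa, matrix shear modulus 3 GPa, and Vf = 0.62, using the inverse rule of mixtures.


1/G12 = Vf/Gf + (1-Vf)/Gm = 0.62/55 + 0.38/3
G12 = 7.25 GPa

7.25 GPa


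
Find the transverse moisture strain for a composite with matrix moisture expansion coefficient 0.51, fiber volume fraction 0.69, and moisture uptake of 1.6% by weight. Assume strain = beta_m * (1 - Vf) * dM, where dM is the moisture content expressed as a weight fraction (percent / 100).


dM = 1.6/100 = 0.016
strain = beta_m * (1-Vf) * dM = 0.51 * 0.31 * 0.016 = 0.0025296

0.0025296


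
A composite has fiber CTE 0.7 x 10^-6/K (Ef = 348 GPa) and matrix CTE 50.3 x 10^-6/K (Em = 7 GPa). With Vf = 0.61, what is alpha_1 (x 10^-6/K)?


E1 = Ef*Vf + Em*(1-Vf) = 215.01
alpha_1 = (alpha_f*Ef*Vf + alpha_m*Em*(1-Vf))/E1 = 1.33 x 10^-6/K

1.33 x 10^-6/K


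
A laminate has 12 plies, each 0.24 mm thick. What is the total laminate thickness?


h = n * t_ply = 12 * 0.24 = 2.88 mm

2.88 mm


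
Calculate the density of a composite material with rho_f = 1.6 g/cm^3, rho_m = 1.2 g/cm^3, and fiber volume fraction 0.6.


rho_c = rho_f*Vf + rho_m*(1-Vf) = 1.6*0.6 + 1.2*0.4 = 1.44 g/cm^3

1.44 g/cm^3


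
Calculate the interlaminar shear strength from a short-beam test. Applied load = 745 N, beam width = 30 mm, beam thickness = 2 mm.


ILSS = 3F/(4bh) = 3*745/(4*30*2) = 9.31 MPa

9.31 MPa


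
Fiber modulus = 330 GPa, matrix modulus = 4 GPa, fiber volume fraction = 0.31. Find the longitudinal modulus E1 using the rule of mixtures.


E1 = Ef*Vf + Em*(1-Vf) = 330*0.31 + 4*0.69 = 105.06 GPa

105.06 GPa


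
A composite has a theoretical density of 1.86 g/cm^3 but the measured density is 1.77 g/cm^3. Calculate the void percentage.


Void% = (rho_theo - rho_actual)/rho_theo * 100 = (1.86 - 1.77)/1.86 * 100 = 4.84%

4.84%


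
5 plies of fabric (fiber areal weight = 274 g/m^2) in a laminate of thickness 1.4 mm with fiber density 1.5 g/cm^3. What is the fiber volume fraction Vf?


Vf = n * FAW / (rho_f * h * 1000) = 5 * 274 / (1.5 * 1.4 * 1000) = 0.6524

0.6524


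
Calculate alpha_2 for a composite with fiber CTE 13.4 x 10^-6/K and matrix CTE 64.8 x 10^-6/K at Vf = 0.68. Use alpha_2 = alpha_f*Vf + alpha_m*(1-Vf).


alpha_2 = alpha_f*Vf + alpha_m*(1-Vf) = 13.4*0.68 + 64.8*0.32 = 29.8 x 10^-6/K

29.8 x 10^-6/K


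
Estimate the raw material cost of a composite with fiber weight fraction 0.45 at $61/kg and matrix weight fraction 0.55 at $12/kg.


Cost = cost_f*Wf + cost_m*Wm = 61*0.45 + 12*0.55 = $34.05/kg

$34.05/kg


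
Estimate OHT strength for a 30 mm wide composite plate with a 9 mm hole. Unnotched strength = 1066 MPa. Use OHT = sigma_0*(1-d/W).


OHT = sigma_0*(1-d/W) = 1066*(1-9/30) = 746.2 MPa

746.2 MPa


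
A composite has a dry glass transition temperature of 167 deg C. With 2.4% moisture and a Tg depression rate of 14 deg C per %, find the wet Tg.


Tg_wet = Tg_dry - k*moisture = 167 - 14*2.4 = 133.4 deg C

133.4 deg C


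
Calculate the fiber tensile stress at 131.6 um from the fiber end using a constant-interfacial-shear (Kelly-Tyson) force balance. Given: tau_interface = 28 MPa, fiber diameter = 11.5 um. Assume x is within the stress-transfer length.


Force balance: sigma_f * (pi*d^2/4) = tau * (pi*d) * x  ->  sigma_f = 4 * tau * x / d
sigma_f = 4 * 28 * 131.6 / 11.5 = 1281.7 MPa

1281.7 MPa


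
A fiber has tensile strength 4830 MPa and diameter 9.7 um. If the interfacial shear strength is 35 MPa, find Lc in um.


Lc = sigma_f * d / (2 * tau_i) = 4830 * 9.7 / (2 * 35) = 669.3 um

669.3 um


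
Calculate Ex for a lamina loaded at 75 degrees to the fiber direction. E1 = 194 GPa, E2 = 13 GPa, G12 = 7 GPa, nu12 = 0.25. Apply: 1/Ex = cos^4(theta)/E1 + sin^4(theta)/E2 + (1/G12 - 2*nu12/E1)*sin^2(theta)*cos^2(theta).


cos^4(75) = 0.004487, sin^4(75) = 0.870513, sin^2(75)*cos^2(75) = 0.0625
1/G12 - 2*nu12/E1 = 1/7 - 2*0.25/194 = 0.14028 GPa^-1
1/Ex = 0.004487/194 + 0.870513/13 + 0.14028*0.0625 = 0.0757531 GPa^-1
Ex = 13.2 GPa

13.2 GPa


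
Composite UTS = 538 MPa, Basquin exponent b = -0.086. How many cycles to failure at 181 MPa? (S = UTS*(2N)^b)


N = 0.5 * (S/UTS)^(1/b) = 0.5 * (181/538)^(1/-0.086) = 158553.4979 cycles

158553.4979 cycles


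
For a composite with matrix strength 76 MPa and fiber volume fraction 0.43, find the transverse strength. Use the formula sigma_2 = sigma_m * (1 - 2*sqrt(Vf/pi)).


factor = 1 - 2*sqrt(0.43/pi) = 0.2601
sigma_2 = 76 * 0.2601 = 19.77 MPa

19.77 MPa


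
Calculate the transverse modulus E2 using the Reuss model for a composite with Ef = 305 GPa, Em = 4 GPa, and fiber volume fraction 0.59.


1/E2 = Vf/Ef + (1-Vf)/Em = 0.59/305 + 0.41/4
E2 = 9.58 GPa

9.58 GPa


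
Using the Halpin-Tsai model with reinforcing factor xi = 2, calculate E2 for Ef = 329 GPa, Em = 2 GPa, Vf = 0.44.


eta = (Ef/Em - 1)/(Ef/Em + xi) = (164.5 - 1)/(164.5 + 2) = 0.982
E2 = Em*(1+xi*eta*Vf)/(1-eta*Vf) = 6.56 GPa

6.56 GPa


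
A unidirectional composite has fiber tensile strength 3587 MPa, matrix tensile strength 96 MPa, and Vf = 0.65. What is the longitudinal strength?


sigma_1 = sigma_f*Vf + sigma_m*(1-Vf) = 3587*0.65 + 96*0.35 = 2365.2 MPa

2365.2 MPa


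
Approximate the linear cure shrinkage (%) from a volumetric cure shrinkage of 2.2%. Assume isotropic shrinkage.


Linear shrinkage ≈ vol_shrink/3 = 2.2/3 = 0.733%

0.733%


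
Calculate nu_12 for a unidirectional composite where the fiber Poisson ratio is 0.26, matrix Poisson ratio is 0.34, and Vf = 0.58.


nu_12 = nu_f*Vf + nu_m*(1-Vf) = 0.26*0.58 + 0.34*0.42 = 0.2936

0.2936


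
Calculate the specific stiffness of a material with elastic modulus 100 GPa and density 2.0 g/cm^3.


Specific stiffness = E/rho = 100/2.0 = 50.0 GPa/(g/cm^3)

50.0 GPa/(g/cm^3)


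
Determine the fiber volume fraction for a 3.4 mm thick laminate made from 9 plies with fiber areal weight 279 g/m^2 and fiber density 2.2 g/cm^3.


Vf = n * FAW / (rho_f * h * 1000) = 9 * 279 / (2.2 * 3.4 * 1000) = 0.3357

0.3357


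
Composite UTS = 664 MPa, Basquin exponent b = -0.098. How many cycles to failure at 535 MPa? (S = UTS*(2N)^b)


N = 0.5 * (S/UTS)^(1/b) = 0.5 * (535/664)^(1/-0.098) = 4.5317 cycles

4.5317 cycles


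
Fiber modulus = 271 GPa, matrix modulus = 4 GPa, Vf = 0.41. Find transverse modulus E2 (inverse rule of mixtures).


1/E2 = Vf/Ef + (1-Vf)/Em = 0.41/271 + 0.59/4
E2 = 6.71 GPa

6.71 GPa


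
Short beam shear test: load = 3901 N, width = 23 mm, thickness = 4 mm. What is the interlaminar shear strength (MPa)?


ILSS = 3F/(4bh) = 3*3901/(4*23*4) = 31.8 MPa

31.8 MPa


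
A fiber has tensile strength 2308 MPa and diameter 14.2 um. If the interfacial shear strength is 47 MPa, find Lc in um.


Lc = sigma_f * d / (2 * tau_i) = 2308 * 14.2 / (2 * 47) = 348.7 um

348.7 um


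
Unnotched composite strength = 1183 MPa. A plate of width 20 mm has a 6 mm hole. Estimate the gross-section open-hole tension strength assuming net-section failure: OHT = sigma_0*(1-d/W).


OHT = sigma_0*(1-d/W) = 1183*(1-6/20) = 828.1 MPa

828.1 MPa


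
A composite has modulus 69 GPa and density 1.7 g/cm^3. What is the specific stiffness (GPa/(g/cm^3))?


Specific stiffness = E/rho = 69/1.7 = 40.6 GPa/(g/cm^3)

40.6 GPa/(g/cm^3)


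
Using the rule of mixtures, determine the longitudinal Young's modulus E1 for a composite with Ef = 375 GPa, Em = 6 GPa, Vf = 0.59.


E1 = Ef*Vf + Em*(1-Vf) = 375*0.59 + 6*0.41 = 223.71 GPa

223.71 GPa


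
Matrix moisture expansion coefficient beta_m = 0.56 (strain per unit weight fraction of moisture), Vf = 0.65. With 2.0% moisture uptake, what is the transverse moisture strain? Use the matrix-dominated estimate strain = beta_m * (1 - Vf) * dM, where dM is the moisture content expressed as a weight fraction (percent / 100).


dM = 2.0/100 = 0.02
strain = beta_m * (1-Vf) * dM = 0.56 * 0.35 * 0.02 = 0.00392

0.00392


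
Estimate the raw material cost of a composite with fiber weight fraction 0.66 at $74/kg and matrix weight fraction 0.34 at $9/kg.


Cost = cost_f*Wf + cost_m*Wm = 74*0.66 + 9*0.34 = $51.9/kg

$51.9/kg


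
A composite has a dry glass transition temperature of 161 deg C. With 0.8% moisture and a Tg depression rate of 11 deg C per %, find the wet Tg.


Tg_wet = Tg_dry - k*moisture = 161 - 11*0.8 = 152.2 deg C

152.2 deg C


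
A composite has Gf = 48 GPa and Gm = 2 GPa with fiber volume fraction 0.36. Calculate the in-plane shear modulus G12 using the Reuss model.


1/G12 = Vf/Gf + (1-Vf)/Gm = 0.36/48 + 0.64/2
G12 = 3.05 GPa

3.05 GPa


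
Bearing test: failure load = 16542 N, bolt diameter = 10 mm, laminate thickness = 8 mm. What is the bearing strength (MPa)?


sigma_br = F/(d*h) = 16542/(10*8) = 206.8 MPa

206.8 MPa


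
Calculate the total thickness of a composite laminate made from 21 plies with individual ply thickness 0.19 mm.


h = n * t_ply = 21 * 0.19 = 3.99 mm

3.99 mm


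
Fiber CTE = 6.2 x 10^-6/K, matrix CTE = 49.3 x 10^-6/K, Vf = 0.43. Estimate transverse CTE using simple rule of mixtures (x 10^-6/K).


alpha_2 = alpha_f*Vf + alpha_m*(1-Vf) = 6.2*0.43 + 49.3*0.57 = 30.8 x 10^-6/K

30.8 x 10^-6/K


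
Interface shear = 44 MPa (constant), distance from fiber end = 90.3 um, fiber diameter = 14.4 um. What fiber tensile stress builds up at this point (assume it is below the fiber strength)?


Force balance: sigma_f * (pi*d^2/4) = tau * (pi*d) * x  ->  sigma_f = 4 * tau * x / d
sigma_f = 4 * 44 * 90.3 / 14.4 = 1103.7 MPa

1103.7 MPa


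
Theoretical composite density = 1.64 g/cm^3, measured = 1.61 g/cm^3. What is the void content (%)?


Void% = (rho_theo - rho_actual)/rho_theo * 100 = (1.64 - 1.61)/1.64 * 100 = 1.83%

1.83%


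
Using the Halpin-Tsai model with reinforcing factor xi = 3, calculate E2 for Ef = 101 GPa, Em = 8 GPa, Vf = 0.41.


eta = (Ef/Em - 1)/(Ef/Em + xi) = (12.625 - 1)/(12.625 + 3) = 0.744
E2 = Em*(1+xi*eta*Vf)/(1-eta*Vf) = 22.05 GPa

22.05 GPa


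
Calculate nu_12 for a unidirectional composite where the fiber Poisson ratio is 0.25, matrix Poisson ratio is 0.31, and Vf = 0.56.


nu_12 = nu_f*Vf + nu_m*(1-Vf) = 0.25*0.56 + 0.31*0.44 = 0.2764

0.2764


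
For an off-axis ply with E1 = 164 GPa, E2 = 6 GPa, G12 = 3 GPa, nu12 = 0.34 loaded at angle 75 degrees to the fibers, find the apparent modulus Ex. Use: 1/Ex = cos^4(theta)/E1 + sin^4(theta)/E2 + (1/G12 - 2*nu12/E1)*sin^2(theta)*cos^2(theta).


cos^4(75) = 0.004487, sin^4(75) = 0.870513, sin^2(75)*cos^2(75) = 0.0625
1/G12 - 2*nu12/E1 = 1/3 - 2*0.34/164 = 0.329187 GPa^-1
1/Ex = 0.004487/164 + 0.870513/6 + 0.329187*0.0625 = 0.165687 GPa^-1
Ex = 6.04 GPa

6.04 GPa


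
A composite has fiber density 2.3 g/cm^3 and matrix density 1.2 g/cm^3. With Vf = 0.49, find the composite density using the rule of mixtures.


rho_c = rho_f*Vf + rho_m*(1-Vf) = 2.3*0.49 + 1.2*0.51 = 1.739 g/cm^3

1.739 g/cm^3


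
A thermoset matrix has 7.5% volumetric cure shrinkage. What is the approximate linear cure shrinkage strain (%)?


Linear shrinkage ≈ vol_shrink/3 = 7.5/3 = 2.5%

2.5%


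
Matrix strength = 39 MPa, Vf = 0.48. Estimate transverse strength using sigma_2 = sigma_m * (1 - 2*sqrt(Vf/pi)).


factor = 1 - 2*sqrt(0.48/pi) = 0.2182
sigma_2 = 39 * 0.2182 = 8.51 MPa

8.51 MPa


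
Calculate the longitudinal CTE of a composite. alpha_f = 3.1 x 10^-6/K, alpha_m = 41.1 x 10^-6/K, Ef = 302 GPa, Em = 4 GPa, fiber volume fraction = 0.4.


E1 = Ef*Vf + Em*(1-Vf) = 123.2
alpha_1 = (alpha_f*Ef*Vf + alpha_m*Em*(1-Vf))/E1 = 3.84 x 10^-6/K

3.84 x 10^-6/K


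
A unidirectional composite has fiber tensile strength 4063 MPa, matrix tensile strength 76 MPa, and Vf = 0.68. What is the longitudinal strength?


sigma_1 = sigma_f*Vf + sigma_m*(1-Vf) = 4063*0.68 + 76*0.32 = 2787.2 MPa

2787.2 MPa


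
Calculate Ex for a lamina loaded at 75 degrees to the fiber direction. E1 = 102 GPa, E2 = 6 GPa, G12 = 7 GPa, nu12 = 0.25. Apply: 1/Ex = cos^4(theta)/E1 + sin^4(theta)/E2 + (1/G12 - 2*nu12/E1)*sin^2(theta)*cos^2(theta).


cos^4(75) = 0.004487, sin^4(75) = 0.870513, sin^2(75)*cos^2(75) = 0.0625
1/G12 - 2*nu12/E1 = 1/7 - 2*0.25/102 = 0.137955 GPa^-1
1/Ex = 0.004487/102 + 0.870513/6 + 0.137955*0.0625 = 0.1537516 GPa^-1
Ex = 6.5 GPa

6.5 GPa


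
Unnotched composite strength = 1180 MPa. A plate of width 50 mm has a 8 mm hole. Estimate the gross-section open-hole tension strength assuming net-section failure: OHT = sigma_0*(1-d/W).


OHT = sigma_0*(1-d/W) = 1180*(1-8/50) = 991.2 MPa

991.2 MPa


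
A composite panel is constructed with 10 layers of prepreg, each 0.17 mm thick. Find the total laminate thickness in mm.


h = n * t_ply = 10 * 0.17 = 1.7 mm

1.7 mm


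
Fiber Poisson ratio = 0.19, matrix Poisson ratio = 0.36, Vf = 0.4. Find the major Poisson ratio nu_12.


nu_12 = nu_f*Vf + nu_m*(1-Vf) = 0.19*0.4 + 0.36*0.6 = 0.292

0.292


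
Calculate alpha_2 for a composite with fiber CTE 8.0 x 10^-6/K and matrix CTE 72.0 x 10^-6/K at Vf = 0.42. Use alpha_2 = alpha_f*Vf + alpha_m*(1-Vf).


alpha_2 = alpha_f*Vf + alpha_m*(1-Vf) = 8.0*0.42 + 72.0*0.58 = 45.1 x 10^-6/K

45.1 x 10^-6/K


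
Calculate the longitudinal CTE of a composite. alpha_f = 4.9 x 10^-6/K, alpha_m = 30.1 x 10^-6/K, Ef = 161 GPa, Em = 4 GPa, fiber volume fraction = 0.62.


E1 = Ef*Vf + Em*(1-Vf) = 101.34
alpha_1 = (alpha_f*Ef*Vf + alpha_m*Em*(1-Vf))/E1 = 5.28 x 10^-6/K

5.28 x 10^-6/K


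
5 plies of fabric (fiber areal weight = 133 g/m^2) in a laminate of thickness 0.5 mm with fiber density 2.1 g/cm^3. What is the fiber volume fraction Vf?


Vf = n * FAW / (rho_f * h * 1000) = 5 * 133 / (2.1 * 0.5 * 1000) = 0.6333

0.6333


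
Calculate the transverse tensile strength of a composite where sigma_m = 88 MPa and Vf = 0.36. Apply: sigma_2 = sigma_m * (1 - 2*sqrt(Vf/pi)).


factor = 1 - 2*sqrt(0.36/pi) = 0.323
sigma_2 = 88 * 0.323 = 28.42 MPa

28.42 MPa


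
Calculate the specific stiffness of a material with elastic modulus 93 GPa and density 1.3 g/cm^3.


Specific stiffness = E/rho = 93/1.3 = 71.5 GPa/(g/cm^3)

71.5 GPa/(g/cm^3)


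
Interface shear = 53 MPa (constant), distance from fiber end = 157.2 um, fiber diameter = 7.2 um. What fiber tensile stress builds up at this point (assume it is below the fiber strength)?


Force balance: sigma_f * (pi*d^2/4) = tau * (pi*d) * x  ->  sigma_f = 4 * tau * x / d
sigma_f = 4 * 53 * 157.2 / 7.2 = 4628.7 MPa

4628.7 MPa


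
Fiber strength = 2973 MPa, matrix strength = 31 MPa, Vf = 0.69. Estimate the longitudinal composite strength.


sigma_1 = sigma_f*Vf + sigma_m*(1-Vf) = 2973*0.69 + 31*0.31 = 2061.0 MPa

2061.0 MPa


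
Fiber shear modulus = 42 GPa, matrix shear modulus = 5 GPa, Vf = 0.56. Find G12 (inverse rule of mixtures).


1/G12 = Vf/Gf + (1-Vf)/Gm = 0.56/42 + 0.44/5
G12 = 9.87 GPa

9.87 GPa


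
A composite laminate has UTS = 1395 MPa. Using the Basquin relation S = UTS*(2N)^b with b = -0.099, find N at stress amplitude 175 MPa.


N = 0.5 * (S/UTS)^(1/b) = 0.5 * (175/1395)^(1/-0.099) = 6.3885e+08 cycles

6.3885e+08 cycles


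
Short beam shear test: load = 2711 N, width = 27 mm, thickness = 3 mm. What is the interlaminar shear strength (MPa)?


ILSS = 3F/(4bh) = 3*2711/(4*27*3) = 25.1 MPa

25.1 MPa


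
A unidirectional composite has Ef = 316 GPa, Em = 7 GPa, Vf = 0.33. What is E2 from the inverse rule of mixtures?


1/E2 = Vf/Ef + (1-Vf)/Em = 0.33/316 + 0.67/7
E2 = 10.33 GPa

10.33 GPa


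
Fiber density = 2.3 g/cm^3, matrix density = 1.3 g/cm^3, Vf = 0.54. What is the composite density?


rho_c = rho_f*Vf + rho_m*(1-Vf) = 2.3*0.54 + 1.3*0.46 = 1.84 g/cm^3

1.84 g/cm^3


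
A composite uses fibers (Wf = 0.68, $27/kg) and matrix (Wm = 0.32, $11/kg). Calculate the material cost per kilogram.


Cost = cost_f*Wf + cost_m*Wm = 27*0.68 + 11*0.32 = $21.88/kg

$21.88/kg


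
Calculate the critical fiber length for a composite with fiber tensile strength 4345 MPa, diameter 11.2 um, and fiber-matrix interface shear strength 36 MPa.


Lc = sigma_f * d / (2 * tau_i) = 4345 * 11.2 / (2 * 36) = 675.9 um

675.9 um


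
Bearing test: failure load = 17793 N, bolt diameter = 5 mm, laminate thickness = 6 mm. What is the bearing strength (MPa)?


sigma_br = F/(d*h) = 17793/(5*6) = 593.1 MPa

593.1 MPa


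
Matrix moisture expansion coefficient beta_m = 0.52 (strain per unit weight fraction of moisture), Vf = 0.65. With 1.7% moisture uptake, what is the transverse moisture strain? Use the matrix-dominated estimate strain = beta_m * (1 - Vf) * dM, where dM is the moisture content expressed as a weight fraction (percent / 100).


dM = 1.7/100 = 0.017
strain = beta_m * (1-Vf) * dM = 0.52 * 0.35 * 0.017 = 0.003094

0.003094


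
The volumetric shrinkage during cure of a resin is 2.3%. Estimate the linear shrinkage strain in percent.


Linear shrinkage ≈ vol_shrink/3 = 2.3/3 = 0.767%

0.767%


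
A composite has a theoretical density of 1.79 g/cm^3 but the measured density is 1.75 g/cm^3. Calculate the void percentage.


Void% = (rho_theo - rho_actual)/rho_theo * 100 = (1.79 - 1.75)/1.79 * 100 = 2.23%

2.23%


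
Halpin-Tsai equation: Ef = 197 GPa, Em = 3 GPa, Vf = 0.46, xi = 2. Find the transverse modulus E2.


eta = (Ef/Em - 1)/(Ef/Em + xi) = (65.6667 - 1)/(65.6667 + 2) = 0.9557
E2 = Em*(1+xi*eta*Vf)/(1-eta*Vf) = 10.06 GPa

10.06 GPa


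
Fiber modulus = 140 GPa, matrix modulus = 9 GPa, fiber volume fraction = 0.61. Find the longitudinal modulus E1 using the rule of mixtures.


E1 = Ef*Vf + Em*(1-Vf) = 140*0.61 + 9*0.39 = 88.91 GPa

88.91 GPa


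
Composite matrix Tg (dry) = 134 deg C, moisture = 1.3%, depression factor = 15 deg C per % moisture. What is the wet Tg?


Tg_wet = Tg_dry - k*moisture = 134 - 15*1.3 = 114.5 deg C

114.5 deg C


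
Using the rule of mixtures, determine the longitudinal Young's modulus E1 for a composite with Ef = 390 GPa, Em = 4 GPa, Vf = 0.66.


E1 = Ef*Vf + Em*(1-Vf) = 390*0.66 + 4*0.34 = 258.76 GPa

258.76 GPa


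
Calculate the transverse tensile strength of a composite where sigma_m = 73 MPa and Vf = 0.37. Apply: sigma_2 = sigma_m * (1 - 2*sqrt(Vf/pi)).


factor = 1 - 2*sqrt(0.37/pi) = 0.3136
sigma_2 = 73 * 0.3136 = 22.9 MPa

22.9 MPa


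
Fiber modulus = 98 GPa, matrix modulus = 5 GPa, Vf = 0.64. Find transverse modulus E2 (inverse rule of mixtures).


1/E2 = Vf/Ef + (1-Vf)/Em = 0.64/98 + 0.36/5
E2 = 12.73 GPa

12.73 GPa


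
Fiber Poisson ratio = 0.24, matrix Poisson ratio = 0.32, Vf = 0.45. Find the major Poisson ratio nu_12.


nu_12 = nu_f*Vf + nu_m*(1-Vf) = 0.24*0.45 + 0.32*0.55 = 0.284

0.284


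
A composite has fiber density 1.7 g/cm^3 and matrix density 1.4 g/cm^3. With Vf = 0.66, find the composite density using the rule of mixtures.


rho_c = rho_f*Vf + rho_m*(1-Vf) = 1.7*0.66 + 1.4*0.34 = 1.598 g/cm^3

1.598 g/cm^3


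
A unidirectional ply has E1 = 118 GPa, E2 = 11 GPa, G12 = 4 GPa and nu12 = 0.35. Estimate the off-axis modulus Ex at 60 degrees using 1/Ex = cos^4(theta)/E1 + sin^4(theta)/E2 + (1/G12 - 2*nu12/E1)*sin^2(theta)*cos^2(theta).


cos^4(60) = 0.0625, sin^4(60) = 0.5625, sin^2(60)*cos^2(60) = 0.1875
1/G12 - 2*nu12/E1 = 1/4 - 2*0.35/118 = 0.244068 GPa^-1
1/Ex = 0.0625/118 + 0.5625/11 + 0.244068*0.1875 = 0.0974287 GPa^-1
Ex = 10.26 GPa

10.26 GPa


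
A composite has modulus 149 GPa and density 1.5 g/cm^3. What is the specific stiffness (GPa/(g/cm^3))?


Specific stiffness = E/rho = 149/1.5 = 99.3 GPa/(g/cm^3)

99.3 GPa/(g/cm^3)


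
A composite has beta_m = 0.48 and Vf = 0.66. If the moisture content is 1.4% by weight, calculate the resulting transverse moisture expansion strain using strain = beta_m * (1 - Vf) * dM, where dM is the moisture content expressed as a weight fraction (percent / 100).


dM = 1.4/100 = 0.014
strain = beta_m * (1-Vf) * dM = 0.48 * 0.34 * 0.014 = 0.0022848

0.0022848


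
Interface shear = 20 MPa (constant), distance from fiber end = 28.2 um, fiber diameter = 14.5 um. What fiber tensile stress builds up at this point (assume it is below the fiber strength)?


Force balance: sigma_f * (pi*d^2/4) = tau * (pi*d) * x  ->  sigma_f = 4 * tau * x / d
sigma_f = 4 * 20 * 28.2 / 14.5 = 155.6 MPa

155.6 MPa


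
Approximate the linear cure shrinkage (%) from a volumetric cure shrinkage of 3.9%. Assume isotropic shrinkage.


Linear shrinkage ≈ vol_shrink/3 = 3.9/3 = 1.3%

1.3%


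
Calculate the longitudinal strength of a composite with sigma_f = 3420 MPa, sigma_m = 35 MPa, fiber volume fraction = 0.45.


sigma_1 = sigma_f*Vf + sigma_m*(1-Vf) = 3420*0.45 + 35*0.55 = 1558.3 MPa

1558.3 MPa


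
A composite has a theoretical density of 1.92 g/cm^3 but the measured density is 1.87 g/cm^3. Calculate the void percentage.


Void% = (rho_theo - rho_actual)/rho_theo * 100 = (1.92 - 1.87)/1.92 * 100 = 2.6%

2.6%


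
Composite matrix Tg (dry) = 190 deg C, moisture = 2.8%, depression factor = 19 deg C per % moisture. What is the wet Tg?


Tg_wet = Tg_dry - k*moisture = 190 - 19*2.8 = 136.8 deg C

136.8 deg C


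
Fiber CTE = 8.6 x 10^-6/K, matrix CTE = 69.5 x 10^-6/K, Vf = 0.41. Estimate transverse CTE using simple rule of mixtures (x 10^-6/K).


alpha_2 = alpha_f*Vf + alpha_m*(1-Vf) = 8.6*0.41 + 69.5*0.59 = 44.5 x 10^-6/K

44.5 x 10^-6/K


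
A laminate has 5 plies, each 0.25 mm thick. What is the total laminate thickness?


h = n * t_ply = 5 * 0.25 = 1.25 mm

1.25 mm


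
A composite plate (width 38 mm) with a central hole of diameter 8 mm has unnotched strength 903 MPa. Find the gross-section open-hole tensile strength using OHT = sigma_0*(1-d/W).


OHT = sigma_0*(1-d/W) = 903*(1-8/38) = 712.9 MPa

712.9 MPa


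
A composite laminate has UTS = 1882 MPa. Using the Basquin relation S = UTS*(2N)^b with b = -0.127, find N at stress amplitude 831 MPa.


N = 0.5 * (S/UTS)^(1/b) = 0.5 * (831/1882)^(1/-0.127) = 312.1706 cycles

312.1706 cycles


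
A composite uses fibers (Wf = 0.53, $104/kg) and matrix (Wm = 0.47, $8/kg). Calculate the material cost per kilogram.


Cost = cost_f*Wf + cost_m*Wm = 104*0.53 + 8*0.47 = $58.88/kg

$58.88/kg


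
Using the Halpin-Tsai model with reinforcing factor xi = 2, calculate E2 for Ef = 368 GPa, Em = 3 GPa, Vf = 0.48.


eta = (Ef/Em - 1)/(Ef/Em + xi) = (122.6667 - 1)/(122.6667 + 2) = 0.9759
E2 = Em*(1+xi*eta*Vf)/(1-eta*Vf) = 10.93 GPa

10.93 GPa


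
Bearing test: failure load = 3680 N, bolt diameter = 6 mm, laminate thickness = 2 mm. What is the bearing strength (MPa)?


sigma_br = F/(d*h) = 3680/(6*2) = 306.7 MPa

306.7 MPa


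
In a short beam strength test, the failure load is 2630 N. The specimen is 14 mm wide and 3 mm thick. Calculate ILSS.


ILSS = 3F/(4bh) = 3*2630/(4*14*3) = 46.96 MPa

46.96 MPa


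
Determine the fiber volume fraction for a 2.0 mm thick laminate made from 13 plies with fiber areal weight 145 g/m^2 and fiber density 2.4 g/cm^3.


Vf = n * FAW / (rho_f * h * 1000) = 13 * 145 / (2.4 * 2.0 * 1000) = 0.3927

0.3927


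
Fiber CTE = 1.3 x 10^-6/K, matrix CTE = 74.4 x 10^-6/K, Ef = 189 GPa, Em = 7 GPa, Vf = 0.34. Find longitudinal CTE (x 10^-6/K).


E1 = Ef*Vf + Em*(1-Vf) = 68.88
alpha_1 = (alpha_f*Ef*Vf + alpha_m*Em*(1-Vf))/E1 = 6.2 x 10^-6/K

6.2 x 10^-6/K


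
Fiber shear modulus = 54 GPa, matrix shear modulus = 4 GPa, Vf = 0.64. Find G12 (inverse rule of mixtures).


1/G12 = Vf/Gf + (1-Vf)/Gm = 0.64/54 + 0.36/4
G12 = 9.82 GPa

9.82 GPa
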